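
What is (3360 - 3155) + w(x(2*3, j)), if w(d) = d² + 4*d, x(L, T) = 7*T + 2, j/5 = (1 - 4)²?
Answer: 101962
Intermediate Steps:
j = 45 (j = 5*(1 - 4)² = 5*(-3)² = 5*9 = 45)
x(L, T) = 2 + 7*T
(3360 - 3155) + w(x(2*3, j)) = (3360 - 3155) + (2 + 7*45)*(4 + (2 + 7*45)) = 205 + (2 + 315)*(4 + (2 + 315)) = 205 + 317*(4 + 317) = 205 + 317*321 = 205 + 101757 = 101962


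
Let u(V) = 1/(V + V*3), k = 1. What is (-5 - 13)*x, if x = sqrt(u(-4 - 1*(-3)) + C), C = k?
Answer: -9*sqrt(3) ≈ -15.588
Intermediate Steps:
u(V) = 1/(4*V) (u(V) = 1/(V + 3*V) = 1/(4*V))
C = 1
x = sqrt(3)/2 (x = sqrt(1/(4*(-4 - 1*(-3))) + 1) = sqrt(1/(4*(-4 + 3)) + 1) = sqrt((1/4)/(-1) + 1) = sqrt((1/4)*(-1) + 1) = sqrt(-1/4 + 1) = sqrt(3/4) = sqrt(3)/2 ≈ 0.86602)
(-5 - 13)*x = (-5 - 13)*(sqrt(3)/2) = -9*sqrt(3)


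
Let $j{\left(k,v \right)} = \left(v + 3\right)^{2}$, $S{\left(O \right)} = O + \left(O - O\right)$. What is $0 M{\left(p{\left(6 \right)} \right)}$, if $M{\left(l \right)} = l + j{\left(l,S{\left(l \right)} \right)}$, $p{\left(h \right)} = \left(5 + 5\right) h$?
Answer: $0$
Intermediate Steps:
$S{\left(O \right)} = O$ ($S{\left(O \right)} = O + 0 = O$)
$j{\left(k,v \right)} = \left(3 + v\right)^{2}$
$p{\left(h \right)} = 10 h$
$M{\left(l \right)} = l + \left(3 + l\right)^{2}$
$0 M{\left(p{\left(6 \right)} \right)} = 0 \left(10 \cdot 6 + \left(3 + 10 \cdot 6\right)^{2}\right) = 0 \left(60 + \left(3 + 60\right)^{2}\right) = 0 \left(60 + 63^{2}\right) = 0 \left(60 + 3969\right) = 0 \cdot 4029 = 0$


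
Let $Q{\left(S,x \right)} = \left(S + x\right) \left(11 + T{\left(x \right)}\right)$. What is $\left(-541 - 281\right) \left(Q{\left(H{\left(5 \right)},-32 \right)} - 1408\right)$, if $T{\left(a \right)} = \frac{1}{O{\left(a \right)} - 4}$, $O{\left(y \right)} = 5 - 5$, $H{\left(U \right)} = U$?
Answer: $\frac{2791923}{2} \approx 1.396 \cdot 10^{6}$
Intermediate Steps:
$O{\left(y \right)} = 0$ ($O{\left(y \right)} = 5 - 5 = 0$)
$T{\left(a \right)} = - \frac{1}{4}$ ($T{\left(a \right)} = \frac{1}{0 - 4} = \frac{1}{-4} = - \frac{1}{4}$)
$Q{\left(S,x \right)} = \frac{43 S}{4} + \frac{43 x}{4}$ ($Q{\left(S,x \right)} = \left(S + x\right) \left(11 - \frac{1}{4}\right) = \left(S + x\right) \frac{43}{4} = \frac{43 S}{4} + \frac{43 x}{4}$)
$\left(-541 - 281\right) \left(Q{\left(H{\left(5 \right)},-32 \right)} - 1408\right) = \left(-541 - 281\right) \left(\left(\frac{43}{4} \cdot 5 + \frac{43}{4} \left(-32\right)\right) - 1408\right) = - 822 \left(\left(\frac{215}{4} - 344\right) - 1408\right) = - 822 \left(- \frac{1161}{4} - 1408\right) = \left(-822\right) \left(- \frac{6793}{4}\right) = \frac{2791923}{2}$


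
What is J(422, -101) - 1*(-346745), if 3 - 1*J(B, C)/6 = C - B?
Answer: 349901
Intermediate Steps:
J(B, C) = 18 - 6*C + 6*B (J(B, C) = 18 - 6*(C - B) = 18 + (-6*C + 6*B) = 18 - 6*C + 6*B)
J(422, -101) - 1*(-346745) = (18 - 6*(-101) + 6*422) - 1*(-346745) = (18 + 606 + 2532) + 346745 = 3156 + 346745 = 349901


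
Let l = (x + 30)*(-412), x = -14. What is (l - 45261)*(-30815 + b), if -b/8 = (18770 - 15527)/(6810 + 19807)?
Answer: 42531323914547/26617 ≈ 1.5979e+9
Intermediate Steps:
b = -25944/26617 (b = -8*(18770 - 15527)/(6810 + 19807) = -25944/26617 ≈ -0.97472)
l = -6592 (l = (-14 + 30)*(-412) = 16*(-412) = -6592)
(l - 45261)*(-30815 + b) = (-6592 - 45261)*(-30815 - 25944/26617) = -51853*(-820228799/26617) = 42531323914547/26617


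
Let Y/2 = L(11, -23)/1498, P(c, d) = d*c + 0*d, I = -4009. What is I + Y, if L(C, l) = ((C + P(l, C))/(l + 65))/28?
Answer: -1765611829/440412 ≈ -4009.0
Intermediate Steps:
P(c, d) = c*d (P(c, d) = c*d + 0 = c*d)
L(C, l) = (C + C*l)/(28*(65 + l)) (L(C, l) = ((C + l*C)/(l + 65))/28 = ((C + C*l)/(65 + l))*(1/28) = (C + C*l)/(28*(65 + l)))
Y = -121/440412 (Y = 2*(((1/28)*11*(1 - 23)/(65 - 23))/1498) = 2*(((1/28)*11*(-22)/42)*(1/1498)) = 2*(((1/28)*11*(1/42)*(-22))*(1/1498)) = 2*(-121/588*1/1498) = 2*(-121/880824) = -121/440412 ≈ -0.00027474)
I + Y = -4009 - 121/440412 = -1765611829/440412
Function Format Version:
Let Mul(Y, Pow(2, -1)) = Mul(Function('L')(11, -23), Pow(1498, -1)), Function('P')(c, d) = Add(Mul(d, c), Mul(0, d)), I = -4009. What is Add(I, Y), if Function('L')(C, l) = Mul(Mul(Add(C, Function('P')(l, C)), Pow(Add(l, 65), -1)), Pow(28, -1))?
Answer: Rational(-1765611829, 440412) ≈ -4009.0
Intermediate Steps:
Function('P')(c, d) = Mul(c, d) (Function('P')(c, d) = Add(Mul(c, d), 0) = Mul(c, d))
Function('L')(C, l) = Mul(Rational(1, 28), Pow(Add(65, l), -1), Add(C, Mul(C, l))) (Function('L')(C, l) = Mul(Mul(Add(C, Mul(l, C)), Pow(Add(l, 65), -1)), Pow(28, -1)) = Mul(Mul(Add(C, Mul(C, l)), Pow(Add(65, l), -1)), Rational(1, 28)) = Mul(Mul(Pow(Add(65, l), -1), Add(C, Mul(C, l))), Rational(1, 28)) = Mul(Rational(1, 28), Pow(Add(65, l), -1), Add(C, Mul(C, l))))
Y = Rational(-121, 440412) (Y = Mul(2, Mul(Mul(Rational(1, 28), 11, Pow(Add(65, -23), -1), Add(1, -23)), Pow(1498, -1))) = Mul(2, Mul(Mul(Rational(1, 28), 11, Pow(42, -1), -22), Rational(1, 1498))) = Mul(2, Mul(Mul(Rational(1, 28), 11, Rational(1, 42), -22), Rational(1, 1498))) = Mul(2, Mul(Rational(-121, 588), Rational(1, 1498))) = Mul(2, Rational(-121, 880824)) = Rational(-121, 440412) ≈ -0.00027474)
Add(I, Y) = Add(-4009, Rational(-121, 440412)) = Rational(-1765611829, 440412)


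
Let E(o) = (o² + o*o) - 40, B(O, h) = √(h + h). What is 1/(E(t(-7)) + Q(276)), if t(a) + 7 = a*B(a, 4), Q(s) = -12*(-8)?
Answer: 67/40894 - 2*√2/2921 ≈ 0.00067007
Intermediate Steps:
Q(s) = 96
B(O, h) = √2*√h (B(O, h) = √(2*h) = √2*√h)
t(a) = -7 + 2*a*√2 (t(a) = -7 + a*(√2*√4) = -7 + a*(√2*2) = -7 + a*(2*√2) = -7 + 2*a*√2)
E(o) = -40 + 2*o² (E(o) = (o² + o²) - 40 = 2*o² - 40 = -40 + 2*o²)
1/(E(t(-7)) + Q(276)) = 1/((-40 + 2*(-7 + 2*(-7)*√2)²) + 96) = 1/((-40 + 2*(-7 - 14*√2)²) + 96) = 1/(56 + 2*(-7 - 14*√2)²)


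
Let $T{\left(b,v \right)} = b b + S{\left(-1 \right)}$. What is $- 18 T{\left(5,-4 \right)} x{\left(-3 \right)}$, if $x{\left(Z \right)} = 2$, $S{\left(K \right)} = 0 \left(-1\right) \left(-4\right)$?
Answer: $-900$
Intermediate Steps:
$S{\left(K \right)} = 0$ ($S{\left(K \right)} = 0 \left(-4\right) = 0$)
$T{\left(b,v \right)} = b^{2}$ ($T{\left(b,v \right)} = b b + 0 = b^{2} + 0 = b^{2}$)
$- 18 T{\left(5,-4 \right)} x{\left(-3 \right)} = - 18 \cdot 5^{2} \cdot 2 = \left(-18\right) 25 \cdot 2 = \left(-450\right) 2 = -900$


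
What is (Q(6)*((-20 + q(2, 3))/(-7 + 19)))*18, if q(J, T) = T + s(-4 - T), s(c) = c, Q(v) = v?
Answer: -216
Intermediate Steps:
q(J, T) = -4 (q(J, T) = T + (-4 - T) = -4)
(Q(6)*((-20 + q(2, 3))/(-7 + 19)))*18 = (6*((-20 - 4)/(-7 + 19)))*18 = (6*(-24/12))*18 = (6*(-24*1/12))*18 = (6*(-2))*18 = -12*18 = -216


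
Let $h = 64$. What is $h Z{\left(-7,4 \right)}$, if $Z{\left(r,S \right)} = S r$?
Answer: $-1792$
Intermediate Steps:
$h Z{\left(-7,4 \right)} = 64 \cdot 4 \left(-7\right) = 64 \left(-28\right) = -1792$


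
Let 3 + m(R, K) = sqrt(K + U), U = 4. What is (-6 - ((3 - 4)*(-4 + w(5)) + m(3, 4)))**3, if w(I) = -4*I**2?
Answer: -1227611 - 68710*sqrt(2) ≈ -1.3248e+6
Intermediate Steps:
m(R, K) = -3 + sqrt(4 + K) (m(R, K) = -3 + sqrt(K + 4) = -3 + sqrt(4 + K))
(-6 - ((3 - 4)*(-4 + w(5)) + m(3, 4)))**3 = (-6 - ((3 - 4)*(-4 - 4*5**2) + (-3 + sqrt(4 + 4))))**3 = (-6 - (-(-4 - 4*25) + (-3 + sqrt(8))))**3 = (-6 - (-(-4 - 100) + (-3 + 2*sqrt(2))))**3 = (-6 - (-1*(-104) + (-3 + 2*sqrt(2))))**3 = (-6 - (104 + (-3 + 2*sqrt(2))))**3 = (-6 - (101 + 2*sqrt(2)))**3 = (-6 + (-101 - 2*sqrt(2)))**3 = (-107 - 2*sqrt(2))**3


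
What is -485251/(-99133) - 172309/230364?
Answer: 94702853267/22836674412 ≈ 4.1470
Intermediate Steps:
-485251/(-99133) - 172309/230364 = -485251*(-1/99133) - 172309*1/230364 = 485251/99133 - 172309/230364 = 94702853267/22836674412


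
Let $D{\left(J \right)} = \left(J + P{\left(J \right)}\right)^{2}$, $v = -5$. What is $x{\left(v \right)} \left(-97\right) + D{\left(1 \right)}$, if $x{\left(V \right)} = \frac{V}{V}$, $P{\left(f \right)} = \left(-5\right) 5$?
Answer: $479$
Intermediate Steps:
$P{\left(f \right)} = -25$
$x{\left(V \right)} = 1$
$D{\left(J \right)} = \left(-25 + J\right)^{2}$ ($D{\left(J \right)} = \left(J - 25\right)^{2} = \left(-25 + J\right)^{2}$)
$x{\left(v \right)} \left(-97\right) + D{\left(1 \right)} = 1 \left(-97\right) + \left(-25 + 1\right)^{2} = -97 + \left(-24\right)^{2} = -97 + 576 = 479$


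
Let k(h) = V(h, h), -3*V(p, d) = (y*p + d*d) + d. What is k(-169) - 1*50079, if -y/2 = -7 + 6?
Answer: -178291/3 ≈ -59430.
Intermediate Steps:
y = 2 (y = -2*(-7 + 6) = -2*(-1) = 2)
V(p, d) = -2*p/3 - d/3 - d**2/3 (V(p, d) = -((2*p + d*d) + d)/3 = -((2*p + d**2) + d)/3 = -((d**2 + 2*p) + d)/3 = -(d + d**2 + 2*p)/3 = -2*p/3 - d/3 - d**2/3)
k(h) = -h - h**2/3 (k(h) = -2*h/3 - h/3 - h**2/3 = -h - h**2/3)
k(-169) - 1*50079 = (1/3)*(-169)*(-3 - 1*(-169)) - 1*50079 = (1/3)*(-169)*(-3 + 169) - 50079 = (1/3)*(-169)*166 - 50079 = -28054/3 - 50079 = -178291/3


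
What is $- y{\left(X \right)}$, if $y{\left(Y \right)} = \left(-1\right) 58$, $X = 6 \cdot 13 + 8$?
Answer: $58$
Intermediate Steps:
$X = 86$ ($X = 78 + 8 = 86$)
$y{\left(Y \right)} = -58$
$- y{\left(X \right)} = \left(-1\right) \left(-58\right) = 58$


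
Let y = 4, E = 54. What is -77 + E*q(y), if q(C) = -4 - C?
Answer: -509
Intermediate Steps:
-77 + E*q(y) = -77 + 54*(-4 - 1*4) = -77 + 54*(-4 - 4) = -77 + 54*(-8) = -77 - 432 = -509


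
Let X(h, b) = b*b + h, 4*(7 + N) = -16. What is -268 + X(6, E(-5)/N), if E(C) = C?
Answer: -31677/121 ≈ -261.79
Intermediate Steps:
N = -11 (N = -7 + (¼)*(-16) = -7 - 4 = -11)
X(h, b) = h + b² (X(h, b) = b² + h = h + b²)
-268 + X(6, E(-5)/N) = -268 + (6 + (-5/(-11))²) = -268 + (6 + (-5*(-1/11))²) = -268 + (6 + (5/11)²) = -268 + (6 + 25/121) = -268 + 751/121 = -31677/121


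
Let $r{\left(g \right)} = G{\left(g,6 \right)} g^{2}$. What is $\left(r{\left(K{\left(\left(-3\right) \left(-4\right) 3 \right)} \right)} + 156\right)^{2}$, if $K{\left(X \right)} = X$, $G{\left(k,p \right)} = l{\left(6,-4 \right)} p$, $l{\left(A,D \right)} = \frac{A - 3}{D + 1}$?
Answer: $58064400$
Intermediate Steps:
$l{\left(A,D \right)} = \frac{-3 + A}{1 + D}$
$G{\left(k,p \right)} = - p$ ($G{\left(k,p \right)} = \frac{-3 + 6}{1 - 4} p = \frac{1}{-3} \cdot 3 p = \left(- \frac{1}{3}\right) 3 p = - p$)
$r{\left(g \right)} = - 6 g^{2}$ ($r{\left(g \right)} = \left(-1\right) 6 g^{2} = - 6 g^{2}$)
$\left(r{\left(K{\left(\left(-3\right) \left(-4\right) 3 \right)} \right)} + 156\right)^{2} = \left(- 6 \left(\left(-3\right) \left(-4\right) 3\right)^{2} + 156\right)^{2} = \left(- 6 \left(12 \cdot 3\right)^{2} + 156\right)^{2} = \left(- 6 \cdot 36^{2} + 156\right)^{2} = \left(\left(-6\right) 1296 + 156\right)^{2} = \left(-7776 + 156\right)^{2} = \left(-7620\right)^{2} = 58064400$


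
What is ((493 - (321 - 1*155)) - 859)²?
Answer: 283024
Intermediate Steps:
((493 - (321 - 1*155)) - 859)² = ((493 - (321 - 155)) - 859)² = ((493 - 1*166) - 859)² = ((493 - 166) - 859)² = (327 - 859)² = (-532)² = 283024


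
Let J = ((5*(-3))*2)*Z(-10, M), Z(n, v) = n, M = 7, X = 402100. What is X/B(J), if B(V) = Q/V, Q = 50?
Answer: 2412600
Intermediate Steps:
J = 300 (J = ((5*(-3))*2)*(-10) = -15*2*(-10) = -30*(-10) = 300)
B(V) = 50/V
X/B(J) = 402100/((50/300)) = 402100/((50*(1/300))) = 402100/(⅙) = 402100*6 = 2412600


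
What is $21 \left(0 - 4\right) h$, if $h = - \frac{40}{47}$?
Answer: $\frac{3360}{47} \approx 71.489$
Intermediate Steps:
$h = - \frac{40}{47}$ ($h = \left(-40\right) \frac{1}{47} = - \frac{40}{47} \approx -0.85106$)
$21 \left(0 - 4\right) h = 21 \left(0 - 4\right) \left(- \frac{40}{47}\right) = 21 \left(-4\right) \left(- \frac{40}{47}\right) = \left(-84\right) \left(- \frac{40}{47}\right) = \frac{3360}{47}$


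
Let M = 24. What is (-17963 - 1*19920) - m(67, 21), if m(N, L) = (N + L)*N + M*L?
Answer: -44283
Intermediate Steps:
m(N, L) = 24*L + N*(L + N) (m(N, L) = (N + L)*N + 24*L = (L + N)*N + 24*L = N*(L + N) + 24*L = 24*L + N*(L + N))
(-17963 - 1*19920) - m(67, 21) = (-17963 - 1*19920) - (67**2 + 24*21 + 21*67) = (-17963 - 19920) - (4489 + 504 + 1407) = -37883 - 1*6400 = -37883 - 6400 = -44283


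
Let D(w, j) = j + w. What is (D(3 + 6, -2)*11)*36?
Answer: 2772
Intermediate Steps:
(D(3 + 6, -2)*11)*36 = ((-2 + (3 + 6))*11)*36 = ((-2 + 9)*11)*36 = (7*11)*36 = 77*36 = 2772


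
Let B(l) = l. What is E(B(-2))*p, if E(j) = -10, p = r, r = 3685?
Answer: -36850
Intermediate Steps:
p = 3685
E(B(-2))*p = -10*3685 = -36850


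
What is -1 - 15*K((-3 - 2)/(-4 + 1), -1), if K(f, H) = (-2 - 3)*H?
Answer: -76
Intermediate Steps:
K(f, H) = -5*H
-1 - 15*K((-3 - 2)/(-4 + 1), -1) = -1 - (-75)*(-1) = -1 - 15*5 = -1 - 75 = -76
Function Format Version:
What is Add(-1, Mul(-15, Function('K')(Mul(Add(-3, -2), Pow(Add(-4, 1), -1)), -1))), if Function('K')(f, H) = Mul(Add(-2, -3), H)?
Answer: -76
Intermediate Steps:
Function('K')(f, H) = Mul(-5, H)
Add(-1, Mul(-15, Function('K')(Mul(Add(-3, -2), Pow(Add(-4, 1), -1)), -1))) = Add(-1, Mul(-15, Mul(-5, -1))) = Add(-1, Mul(-15, 5)) = Add(-1, -75) = -76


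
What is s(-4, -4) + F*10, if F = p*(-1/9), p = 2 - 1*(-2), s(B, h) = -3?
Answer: -67/9 ≈ -7.4444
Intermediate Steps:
p = 4 (p = 2 + 2 = 4)
F = -4/9 (F = 4*(-1/9) = 4*(-1*⅑) = 4*(-⅑) = -4/9 ≈ -0.44444)
s(-4, -4) + F*10 = -3 - 4/9*10 = -3 - 40/9 = -67/9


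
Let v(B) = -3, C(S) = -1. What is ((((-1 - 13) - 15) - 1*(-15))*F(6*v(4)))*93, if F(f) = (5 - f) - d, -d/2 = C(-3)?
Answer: -27342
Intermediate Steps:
d = 2 (d = -2*(-1) = 2)
F(f) = 3 - f (F(f) = (5 - f) - 1*2 = (5 - f) - 2 = 3 - f)
((((-1 - 13) - 15) - 1*(-15))*F(6*v(4)))*93 = ((((-1 - 13) - 15) - 1*(-15))*(3 - 6*(-3)))*93 = (((-14 - 15) + 15)*(3 - 1*(-18)))*93 = ((-29 + 15)*(3 + 18))*93 = -14*21*93 = -294*93 = -27342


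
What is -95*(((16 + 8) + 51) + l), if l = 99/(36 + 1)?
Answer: -273030/37 ≈ -7379.2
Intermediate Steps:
l = 99/37 ≈ 2.6757
-95*(((16 + 8) + 51) + l) = -95*(((16 + 8) + 51) + 99/37) = -95*((24 + 51) + 99/37) = -95*(75 + 99/37) = -95*2874/37 = -273030/37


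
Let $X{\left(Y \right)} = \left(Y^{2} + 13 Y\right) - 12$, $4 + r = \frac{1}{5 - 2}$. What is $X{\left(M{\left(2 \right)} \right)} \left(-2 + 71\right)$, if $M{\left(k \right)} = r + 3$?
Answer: $- \frac{4186}{3} \approx -1395.3$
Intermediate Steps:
$r = - \frac{11}{3}$ ($r = -4 + \frac{1}{5 - 2} = -4 + \frac{1}{3} = - \frac{11}{3} \approx -3.6667$)
$M{\left(k \right)} = - \frac{2}{3}$ ($M{\left(k \right)} = - \frac{11}{3} + 3 = - \frac{2}{3}$)
$X{\left(Y \right)} = -12 + Y^{2} + 13 Y$
$X{\left(M{\left(2 \right)} \right)} \left(-2 + 71\right) = \left(-12 + \left(- \frac{2}{3}\right)^{2} + 13 \left(- \frac{2}{3}\right)\right) \left(-2 + 71\right) = \left(-12 + \frac{4}{9} - \frac{26}{3}\right) 69 = \left(- \frac{182}{9}\right) 69 = - \frac{4186}{3}$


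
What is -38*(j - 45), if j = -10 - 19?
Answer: 2812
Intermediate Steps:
j = -29
-38*(j - 45) = -38*(-29 - 45) = -38*(-74) = 2812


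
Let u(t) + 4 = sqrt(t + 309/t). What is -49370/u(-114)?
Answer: 7504240/5043 + 49370*I*sqrt(168530)/5043 ≈ 1488.1 + 4019.0*I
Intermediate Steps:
u(t) = -4 + sqrt(t + 309/t)
-49370/u(-114) = -49370/(-4 + sqrt(-114 + 309/(-114))) = -49370/(-4 + sqrt(-114 + 309*(-1/114))) = -49370/(-4 + sqrt(-114 - 103/38)) = -49370/(-4 + sqrt(-4435/38)) = -49370/(-4 + I*sqrt(168530)/38)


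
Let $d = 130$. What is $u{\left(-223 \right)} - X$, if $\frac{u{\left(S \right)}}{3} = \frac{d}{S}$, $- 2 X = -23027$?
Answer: $- \frac{5135801}{446} \approx -11515.0$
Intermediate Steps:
$X = \frac{23027}{2}$ ($X = \left(- \frac{1}{2}\right) \left(-23027\right) = \frac{23027}{2} \approx 11514.0$)
$u{\left(S \right)} = \frac{390}{S}$ ($u{\left(S \right)} = 3 \frac{130}{S} = \frac{390}{S}$)
$u{\left(-223 \right)} - X = \frac{390}{-223} - \frac{23027}{2} = 390 \left(- \frac{1}{223}\right) - \frac{23027}{2} = - \frac{390}{223} - \frac{23027}{2} = - \frac{5135801}{446}$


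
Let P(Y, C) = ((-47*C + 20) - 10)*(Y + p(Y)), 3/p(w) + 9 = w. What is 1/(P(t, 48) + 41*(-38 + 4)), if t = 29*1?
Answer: -10/668649 ≈ -1.4956e-5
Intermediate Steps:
p(w) = 3/(-9 + w)
t = 29
P(Y, C) = (10 - 47*C)*(Y + 3/(-9 + Y)) (P(Y, C) = ((-47*C + 20) - 10)*(Y + 3/(-9 + Y)) = ((20 - 47*C) - 10)*(Y + 3/(-9 + Y)) = (10 - 47*C)*(Y + 3/(-9 + Y)))
1/(P(t, 48) + 41*(-38 + 4)) = 1/((30 - 141*48 + 29*(-9 + 29)*(10 - 47*48))/(-9 + 29) + 41*(-38 + 4)) = 1/((30 - 6768 + 29*20*(10 - 2256))/20 + 41*(-34)) = 1/((30 - 6768 + 29*20*(-2246))/20 - 1394) = 1/((30 - 6768 - 1302680)/20 - 1394) = 1/((1/20)*(-1309418) - 1394) = 1/(-654709/10 - 1394) = 1/(-668649/10) = -10/668649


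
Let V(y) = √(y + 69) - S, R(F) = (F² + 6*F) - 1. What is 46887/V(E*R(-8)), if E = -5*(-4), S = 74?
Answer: -3469638/5107 - 140661*√41/5107 ≈ -855.75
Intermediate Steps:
R(F) = -1 + F² + 6*F
E = 20
V(y) = -74 + √(69 + y) (V(y) = √(y + 69) - 1*74 = √(69 + y) - 74 = -74 + √(69 + y))
46887/V(E*R(-8)) = 46887/(-74 + √(69 + 20*(-1 + (-8)² + 6*(-8)))) = 46887/(-74 + √(69 + 20*(-1 + 64 - 48))) = 46887/(-74 + √(69 + 20*15)) = 46887/(-74 + √(69 + 300)) = 46887/(-74 + √369) = 46887/(-74 + 3*√41)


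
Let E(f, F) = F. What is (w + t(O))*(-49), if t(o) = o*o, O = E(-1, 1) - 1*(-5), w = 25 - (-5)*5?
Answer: -4214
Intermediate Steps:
w = 50 (w = 25 - 1*(-25) = 25 + 25 = 50)
O = 6 (O = 1 - 1*(-5) = 1 + 5 = 6)
t(o) = o²
(w + t(O))*(-49) = (50 + 6²)*(-49) = (50 + 36)*(-49) = 86*(-49) = -4214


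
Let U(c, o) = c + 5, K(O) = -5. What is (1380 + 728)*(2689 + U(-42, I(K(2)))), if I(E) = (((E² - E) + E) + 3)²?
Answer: 5590416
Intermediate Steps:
I(E) = (3 + E²)² (I(E) = (E² + 3)² = (3 + E²)²)
U(c, o) = 5 + c
(1380 + 728)*(2689 + U(-42, I(K(2)))) = (1380 + 728)*(2689 + (5 - 42)) = 2108*(2689 - 37) = 2108*2652 = 5590416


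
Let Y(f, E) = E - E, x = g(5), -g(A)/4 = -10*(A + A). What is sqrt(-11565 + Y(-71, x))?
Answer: 3*I*sqrt(1285) ≈ 107.54*I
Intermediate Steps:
g(A) = 80*A (g(A) = -(-40)*(A + A) = -(-40)*2*A = -(-80)*A = 80*A)
x = 400 (x = 80*5 = 400)
Y(f, E) = 0
sqrt(-11565 + Y(-71, x)) = sqrt(-11565 + 0) = sqrt(-11565) = 3*I*sqrt(1285)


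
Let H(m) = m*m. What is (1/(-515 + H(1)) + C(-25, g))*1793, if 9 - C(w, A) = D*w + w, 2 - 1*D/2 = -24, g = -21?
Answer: 1229415275/514 ≈ 2.3919e+6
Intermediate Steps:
H(m) = m²
D = 52 (D = 4 - 2*(-24) = 4 + 48 = 52)
C(w, A) = 9 - 53*w (C(w, A) = 9 - (52*w + w) = 9 - 53*w)
(1/(-515 + H(1)) + C(-25, g))*1793 = (1/(-515 + 1²) + (9 - 53*(-25)))*1793 = (1/(-515 + 1) + (9 + 1325))*1793 = (1/(-514) + 1334)*1793 = (-1/514 + 1334)*1793 = (685675/514)*1793 = 1229415275/514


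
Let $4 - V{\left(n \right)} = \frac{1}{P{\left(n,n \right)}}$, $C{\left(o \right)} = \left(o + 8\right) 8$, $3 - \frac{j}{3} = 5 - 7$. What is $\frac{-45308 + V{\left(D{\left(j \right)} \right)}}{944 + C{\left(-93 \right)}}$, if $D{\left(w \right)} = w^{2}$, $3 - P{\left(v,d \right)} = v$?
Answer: $- \frac{914317}{5328} \approx -171.61$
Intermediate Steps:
$j = 15$ ($j = 9 - 3 \left(5 - 7\right) = 9 - -6 = 9 + 6 = 15$)
$P{\left(v,d \right)} = 3 - v$
$C{\left(o \right)} = 64 + 8 o$ ($C{\left(o \right)} = \left(8 + o\right) 8 = 64 + 8 o$)
$V{\left(n \right)} = 4 - \frac{1}{3 - n}$
$\frac{-45308 + V{\left(D{\left(j \right)} \right)}}{944 + C{\left(-93 \right)}} = \frac{-45308 + \frac{-11 + 4 \cdot 15^{2}}{-3 + 15^{2}}}{944 + \left(64 + 8 \left(-93\right)\right)} = \frac{-45308 + \frac{-11 + 4 \cdot 225}{-3 + 225}}{944 + \left(64 - 744\right)} = \frac{-45308 + \frac{-11 + 900}{222}}{944 - 680} = \frac{-45308 + \frac{1}{222} \cdot 889}{264} = \left(-45308 + \frac{889}{222}\right) \frac{1}{264} = \left(- \frac{10057487}{222}\right) \frac{1}{264} = - \frac{914317}{5328}$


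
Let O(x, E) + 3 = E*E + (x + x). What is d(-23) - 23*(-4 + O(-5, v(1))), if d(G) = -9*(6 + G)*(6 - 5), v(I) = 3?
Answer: 337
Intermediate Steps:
d(G) = -54 - 9*G (d(G) = -9*(6 + G) = -54 - 9*G)
O(x, E) = -3 + E² + 2*x (O(x, E) = -3 + (E*E + (x + x)) = -3 + (E² + 2*x) = -3 + E² + 2*x)
d(-23) - 23*(-4 + O(-5, v(1))) = (-54 - 9*(-23)) - 23*(-4 + (-3 + 3² + 2*(-5))) = (-54 + 207) - 23*(-4 + (-3 + 9 - 10)) = 153 - 23*(-4 - 4) = 153 - 23*(-8) = 153 + 184 = 337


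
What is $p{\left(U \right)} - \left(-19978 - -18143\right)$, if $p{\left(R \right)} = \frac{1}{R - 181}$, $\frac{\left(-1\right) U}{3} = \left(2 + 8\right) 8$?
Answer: $\frac{772534}{421} \approx 1835.0$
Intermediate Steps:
$U = -240$ ($U = - 3 \left(2 + 8\right) 8 = - 3 \cdot 10 \cdot 8 = \left(-3\right) 80 = -240$)
$p{\left(R \right)} = \frac{1}{-181 + R}$
$p{\left(U \right)} - \left(-19978 - -18143\right) = \frac{1}{-181 - 240} - \left(-19978 - -18143\right) = \frac{1}{-421} - \left(-19978 + 18143\right) = - \frac{1}{421} - -1835 = - \frac{1}{421} + 1835 = \frac{772534}{421}$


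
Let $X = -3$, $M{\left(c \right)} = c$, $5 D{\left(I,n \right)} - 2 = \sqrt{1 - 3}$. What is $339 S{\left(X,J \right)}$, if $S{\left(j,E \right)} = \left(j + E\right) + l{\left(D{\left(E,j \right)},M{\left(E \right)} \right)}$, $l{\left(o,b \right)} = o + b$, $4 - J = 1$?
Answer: $\frac{5763}{5} + \frac{339 i \sqrt{2}}{5} \approx 1152.6 + 95.884 i$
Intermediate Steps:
$J = 3$ ($J = 4 - 1 = 3$)
$D{\left(I,n \right)} = \frac{2}{5} + \frac{i \sqrt{2}}{5}$ ($D{\left(I,n \right)} = \frac{2}{5} + \frac{\sqrt{1 - 3}}{5} = \frac{2}{5} + \frac{\sqrt{-2}}{5} = \frac{2}{5} + \frac{i \sqrt{2}}{5}$)
$l{\left(o,b \right)} = b + o$
$S{\left(j,E \right)} = \frac{2}{5} + j + 2 E + \frac{i \sqrt{2}}{5}$ ($S{\left(j,E \right)} = \left(j + E\right) + \left(E + \left(\frac{2}{5} + \frac{i \sqrt{2}}{5}\right)\right) = \left(E + j\right) + \left(\frac{2}{5} + E + \frac{i \sqrt{2}}{5}\right) = \frac{2}{5} + j + 2 E + \frac{i \sqrt{2}}{5}$)
$339 S{\left(X,J \right)} = 339 \left(\frac{2}{5} - 3 + 2 \cdot 3 + \frac{i \sqrt{2}}{5}\right) = 339 \left(\frac{2}{5} - 3 + 6 + \frac{i \sqrt{2}}{5}\right) = 339 \left(\frac{17}{5} + \frac{i \sqrt{2}}{5}\right) = \frac{5763}{5} + \frac{339 i \sqrt{2}}{5}$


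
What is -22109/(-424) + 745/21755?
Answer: 96259435/1844824 ≈ 52.178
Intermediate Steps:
-22109/(-424) + 745/21755 = -22109*(-1/424) + 745*(1/21755) = 22109/424 + 149/4351 = 96259435/1844824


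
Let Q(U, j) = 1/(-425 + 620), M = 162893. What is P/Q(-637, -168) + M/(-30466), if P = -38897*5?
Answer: -1155410264843/30466 ≈ -3.7925e+7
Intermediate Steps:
Q(U, j) = 1/195
P = -194485
P/Q(-637, -168) + M/(-30466) = -194485/1/195 + 162893/(-30466) = -194485*195 + 162893*(-1/30466) = -37924575 - 162893/30466 = -1155410264843/30466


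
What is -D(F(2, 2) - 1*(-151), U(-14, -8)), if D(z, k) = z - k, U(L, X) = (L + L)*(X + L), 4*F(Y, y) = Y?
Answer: 929/2 ≈ 464.50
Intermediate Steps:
F(Y, y) = Y/4
U(L, X) = 2*L*(L + X) (U(L, X) = (2*L)*(L + X) = 2*L*(L + X))
-D(F(2, 2) - 1*(-151), U(-14, -8)) = -(((1/4)*2 - 1*(-151)) - 2*(-14)*(-14 - 8)) = -((1/2 + 151) - 2*(-14)*(-22)) = -(303/2 - 1*616) = -(303/2 - 616) = -1*(-929/2) = 929/2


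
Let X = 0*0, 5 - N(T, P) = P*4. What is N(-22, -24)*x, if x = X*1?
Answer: 0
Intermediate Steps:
N(T, P) = 5 - 4*P (N(T, P) = 5 - P*4 = 5 - 4*P)
X = 0
x = 0 (x = 0*1 = 0)
N(-22, -24)*x = (5 - 4*(-24))*0 = (5 + 96)*0 = 101*0 = 0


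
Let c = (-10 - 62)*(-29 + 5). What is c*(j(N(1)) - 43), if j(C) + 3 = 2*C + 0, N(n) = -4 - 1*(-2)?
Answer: -86400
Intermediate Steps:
N(n) = -2 (N(n) = -4 + 2 = -2)
c = 1728 (c = -72*(-24) = 1728)
j(C) = -3 + 2*C (j(C) = -3 + (2*C + 0) = -3 + 2*C)
c*(j(N(1)) - 43) = 1728*((-3 + 2*(-2)) - 43) = 1728*((-3 - 4) - 43) = 1728*(-7 - 43) = 1728*(-50) = -86400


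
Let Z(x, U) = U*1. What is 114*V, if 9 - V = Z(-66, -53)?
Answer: 7068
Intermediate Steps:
Z(x, U) = U
V = 62 (V = 9 - 1*(-53) = 9 + 53 = 62)
114*V = 114*62 = 7068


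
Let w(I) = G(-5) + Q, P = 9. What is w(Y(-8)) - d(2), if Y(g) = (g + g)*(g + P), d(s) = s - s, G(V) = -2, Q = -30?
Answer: -32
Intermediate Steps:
d(s) = 0
Y(g) = 2*g*(9 + g) (Y(g) = (g + g)*(g + 9) = (2*g)*(9 + g) = 2*g*(9 + g))
w(I) = -32 (w(I) = -2 - 30 = -32)
w(Y(-8)) - d(2) = -32 - 1*0 = -32 + 0 = -32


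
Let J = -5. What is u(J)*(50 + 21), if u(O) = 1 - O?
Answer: 426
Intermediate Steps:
u(J)*(50 + 21) = (1 - 1*(-5))*(50 + 21) = (1 + 5)*71 = 6*71 = 426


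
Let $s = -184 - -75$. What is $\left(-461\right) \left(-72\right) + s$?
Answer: $33083$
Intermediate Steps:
$s = -109$ ($s = -184 + 75 = -109$)
$\left(-461\right) \left(-72\right) + s = \left(-461\right) \left(-72\right) - 109 = 33192 - 109 = 33083$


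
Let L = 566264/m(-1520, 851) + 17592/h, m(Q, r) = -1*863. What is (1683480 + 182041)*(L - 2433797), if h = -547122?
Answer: -357392384484179782661/78694381 ≈ -4.5415e+12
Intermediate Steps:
m(Q, r) = -863
L = -51638445684/78694381 (L = 566264/(-863) + 17592/(-547122) = 566264*(-1/863) + 17592*(-1/547122) = -566264/863 - 2932/91187 = -51638445684/78694381 ≈ -656.19)
(1683480 + 182041)*(L - 2433797) = (1683480 + 182041)*(-51638445684/78694381 - 2433797) = 1865521*(-191577786840341/78694381) = -357392384484179782661/78694381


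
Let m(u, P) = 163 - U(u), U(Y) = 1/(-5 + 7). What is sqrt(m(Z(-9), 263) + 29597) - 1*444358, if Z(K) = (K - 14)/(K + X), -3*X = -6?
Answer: -444358 + sqrt(119038)/2 ≈ -4.4419e+5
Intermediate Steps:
X = 2 (X = -1/3*(-6) = 2)
U(Y) = 1/2
Z(K) = (-14 + K)/(2 + K) (Z(K) = (K - 14)/(K + 2) = (-14 + K)/(2 + K))
m(u, P) = 325/2 (m(u, P) = 163 - 1*1/2 = 163 - 1/2 = 325/2)
sqrt(m(Z(-9), 263) + 29597) - 1*444358 = sqrt(325/2 + 29597) - 1*444358 = sqrt(59519/2) - 444358 = sqrt(119038)/2 - 444358 = -444358 + sqrt(119038)/2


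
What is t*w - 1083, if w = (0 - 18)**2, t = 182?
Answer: 57885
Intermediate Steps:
w = 324 (w = (-18)**2 = 324)
t*w - 1083 = 182*324 - 1083 = 58968 - 1083 = 57885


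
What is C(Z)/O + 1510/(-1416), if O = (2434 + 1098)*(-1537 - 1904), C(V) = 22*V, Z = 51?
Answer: -764730953/717063108 ≈ -1.0665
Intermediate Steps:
O = -12153612 (O = 3532*(-3441) = -12153612)
C(Z)/O + 1510/(-1416) = (22*51)/(-12153612) + 1510/(-1416) = 1122*(-1/12153612) + 1510*(-1/1416) = -187/2025602 - 755/708 = -764730953/717063108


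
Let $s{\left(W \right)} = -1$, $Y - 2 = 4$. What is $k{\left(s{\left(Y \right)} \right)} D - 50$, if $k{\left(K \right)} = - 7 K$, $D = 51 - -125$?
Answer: $1182$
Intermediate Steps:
$Y = 6$ ($Y = 2 + 4 = 6$)
$D = 176$ ($D = 51 + 125 = 176$)
$k{\left(s{\left(Y \right)} \right)} D - 50 = \left(-7\right) \left(-1\right) 176 - 50 = 7 \cdot 176 - 50 = 1232 - 50 = 1182$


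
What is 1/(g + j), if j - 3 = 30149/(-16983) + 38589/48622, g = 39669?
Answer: 825747426/32758241336581 ≈ 2.5207e-5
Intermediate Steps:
j = 1666694587/825747426 (j = 3 + (30149/(-16983) + 38589/48622) = 3 + (30149*(-1/16983) + 38589*(1/48622)) = 3 + (-30149/16983 + 38589/48622) = 3 - 810547691/825747426 = 1666694587/825747426 ≈ 2.0184)
1/(g + j) = 1/(39669 + 1666694587/825747426) = 1/(32758241336581/825747426) = 825747426/32758241336581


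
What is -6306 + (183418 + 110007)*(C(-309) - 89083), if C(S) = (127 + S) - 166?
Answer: -26241297481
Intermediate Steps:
C(S) = -39 + S
-6306 + (183418 + 110007)*(C(-309) - 89083) = -6306 + (183418 + 110007)*((-39 - 309) - 89083) = -6306 + 293425*(-348 - 89083) = -6306 + 293425*(-89431) = -6306 - 26241291175 = -26241297481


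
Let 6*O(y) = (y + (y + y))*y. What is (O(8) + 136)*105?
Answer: 17640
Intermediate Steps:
O(y) = y²/2 (O(y) = ((y + (y + y))*y)/6 = ((y + 2*y)*y)/6 = ((3*y)*y)/6 = (3*y²)/6 = y²/2)
(O(8) + 136)*105 = ((½)*8² + 136)*105 = ((½)*64 + 136)*105 = (32 + 136)*105 = 168*105 = 17640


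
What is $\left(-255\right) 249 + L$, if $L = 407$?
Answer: $-63088$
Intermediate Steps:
$\left(-255\right) 249 + L = \left(-255\right) 249 + 407 = -63495 + 407 = -63088$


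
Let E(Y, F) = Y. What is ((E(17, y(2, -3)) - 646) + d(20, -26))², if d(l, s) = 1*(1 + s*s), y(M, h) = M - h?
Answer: 2304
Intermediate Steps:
d(l, s) = 1 + s² (d(l, s) = 1*(1 + s²) = 1 + s²)
((E(17, y(2, -3)) - 646) + d(20, -26))² = ((17 - 646) + (1 + (-26)²))² = (-629 + (1 + 676))² = (-629 + 677)² = 48² = 2304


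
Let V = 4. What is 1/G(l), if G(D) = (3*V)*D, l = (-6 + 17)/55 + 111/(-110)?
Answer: -55/534 ≈ -0.10300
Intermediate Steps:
l = -89/110 (l = 11*(1/55) + 111*(-1/110) = ⅕ - 111/110 = -89/110 ≈ -0.80909)
G(D) = 12*D (G(D) = (3*4)*D = 12*D)
1/G(l) = 1/(12*(-89/110)) = 1/(-534/55) = -55/534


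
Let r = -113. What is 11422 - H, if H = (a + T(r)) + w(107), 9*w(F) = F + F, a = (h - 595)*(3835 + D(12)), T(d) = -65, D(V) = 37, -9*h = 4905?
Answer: 39829889/9 ≈ 4.4255e+6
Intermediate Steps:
h = -545 (h = -⅑*4905 = -545)
a = -4414080 (a = (-545 - 595)*(3835 + 37) = -1140*3872 = -4414080)
w(F) = 2*F/9 (w(F) = (F + F)/9 = (2*F)/9 = 2*F/9)
H = -39727091/9 (H = (-4414080 - 65) + (2/9)*107 = -4414145 + 214/9 = -39727091/9 ≈ -4.4141e+6)
11422 - H = 11422 - 1*(-39727091/9) = 11422 + 39727091/9 = 39829889/9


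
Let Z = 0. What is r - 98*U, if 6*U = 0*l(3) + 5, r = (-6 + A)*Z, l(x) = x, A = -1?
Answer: -245/3 ≈ -81.667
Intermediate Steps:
r = 0 (r = (-6 - 1)*0 = -7*0 = 0)
U = ⅚ (U = (0*3 + 5)/6 = (0 + 5)/6 = (⅙)*5 = ⅚ ≈ 0.83333)
r - 98*U = 0 - 98*⅚ = 0 - 245/3 = -245/3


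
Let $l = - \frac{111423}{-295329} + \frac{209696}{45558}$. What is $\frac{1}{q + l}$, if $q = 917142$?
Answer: $\frac{2242433097}{2056640743035277} \approx 1.0903 \cdot 10^{-6}$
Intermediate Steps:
$l = \frac{11167586503}{2242433097}$ ($l = \left(-111423\right) \left(- \frac{1}{295329}\right) + 209696 \cdot \frac{1}{45558} = \frac{37141}{98443} + \frac{104848}{22779} = \frac{11167586503}{2242433097} \approx 4.9801$)
$\frac{1}{q + l} = \frac{1}{917142 + \frac{11167586503}{2242433097}} = \frac{1}{\frac{2056640743035277}{2242433097}} = \frac{2242433097}{2056640743035277}$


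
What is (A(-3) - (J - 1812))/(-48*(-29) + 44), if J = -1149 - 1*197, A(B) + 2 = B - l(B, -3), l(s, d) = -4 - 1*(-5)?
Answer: 788/359 ≈ 2.1950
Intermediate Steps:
l(s, d) = 1 (l(s, d) = -4 + 5 = 1)
A(B) = -3 + B (A(B) = -2 + (B - 1*1) = -2 + (B - 1) = -2 + (-1 + B) = -3 + B)
J = -1346 (J = -1149 - 197 = -1346)
(A(-3) - (J - 1812))/(-48*(-29) + 44) = ((-3 - 3) - (-1346 - 1812))/(-48*(-29) + 44) = (-6 - 1*(-3158))/(1392 + 44) = (-6 + 3158)/1436 = 3152*(1/1436) = 788/359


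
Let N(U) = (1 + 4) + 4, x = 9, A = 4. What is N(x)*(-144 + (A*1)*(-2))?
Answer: -1368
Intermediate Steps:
N(U) = 9 (N(U) = 5 + 4 = 9)
N(x)*(-144 + (A*1)*(-2)) = 9*(-144 + (4*1)*(-2)) = 9*(-144 + 4*(-2)) = 9*(-144 - 8) = 9*(-152) = -1368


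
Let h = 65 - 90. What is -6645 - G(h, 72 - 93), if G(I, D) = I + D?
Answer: -6599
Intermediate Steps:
h = -25
G(I, D) = D + I
-6645 - G(h, 72 - 93) = -6645 - ((72 - 93) - 25) = -6645 - (-21 - 25) = -6645 - 1*(-46) = -6645 + 46 = -6599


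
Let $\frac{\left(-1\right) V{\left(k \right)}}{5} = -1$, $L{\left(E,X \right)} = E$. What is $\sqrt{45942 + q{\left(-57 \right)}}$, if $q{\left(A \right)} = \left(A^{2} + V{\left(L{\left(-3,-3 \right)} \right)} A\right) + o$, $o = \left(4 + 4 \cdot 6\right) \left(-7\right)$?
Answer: $\sqrt{48710} \approx 220.7$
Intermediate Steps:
$V{\left(k \right)} = 5$ ($V{\left(k \right)} = \left(-5\right) \left(-1\right) = 5$)
$o = -196$ ($o = \left(4 + 24\right) \left(-7\right) = 28 \left(-7\right) = -196$)
$q{\left(A \right)} = -196 + A^{2} + 5 A$ ($q{\left(A \right)} = \left(A^{2} + 5 A\right) - 196 = -196 + A^{2} + 5 A$)
$\sqrt{45942 + q{\left(-57 \right)}} = \sqrt{45942 + \left(-196 + \left(-57\right)^{2} + 5 \left(-57\right)\right)} = \sqrt{45942 - -2768} = \sqrt{45942 + 2768} = \sqrt{48710}$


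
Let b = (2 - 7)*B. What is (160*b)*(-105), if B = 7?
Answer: 588000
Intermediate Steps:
b = -35 (b = (2 - 7)*7 = -5*7 = -35)
(160*b)*(-105) = (160*(-35))*(-105) = -5600*(-105) = 588000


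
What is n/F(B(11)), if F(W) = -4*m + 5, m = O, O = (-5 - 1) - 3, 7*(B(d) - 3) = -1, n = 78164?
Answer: 78164/41 ≈ 1906.4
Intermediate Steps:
B(d) = 20/7 (B(d) = 3 + (⅐)*(-1) = 3 - ⅐ = 20/7)
O = -9 (O = -6 - 3 = -9)
m = -9
F(W) = 41 (F(W) = -4*(-9) + 5 = 36 + 5 = 41)
n/F(B(11)) = 78164/41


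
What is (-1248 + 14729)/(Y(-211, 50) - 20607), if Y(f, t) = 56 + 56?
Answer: -13481/20495 ≈ -0.65777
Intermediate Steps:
Y(f, t) = 112
(-1248 + 14729)/(Y(-211, 50) - 20607) = (-1248 + 14729)/(112 - 20607) = 13481/(-20495) = 13481*(-1/20495) = -13481/20495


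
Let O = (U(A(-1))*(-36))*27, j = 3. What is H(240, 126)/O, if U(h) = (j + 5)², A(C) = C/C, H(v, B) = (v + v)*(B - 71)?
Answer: -275/648 ≈ -0.42438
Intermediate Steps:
H(v, B) = 2*v*(-71 + B) (H(v, B) = (2*v)*(-71 + B) = 2*v*(-71 + B))
A(C) = 1
U(h) = 64 (U(h) = (3 + 5)² = 8² = 64)
O = -62208 (O = (64*(-36))*27 = -2304*27 = -62208)
H(240, 126)/O = (2*240*(-71 + 126))/(-62208) = (2*240*55)*(-1/62208) = 26400*(-1/62208) = -275/648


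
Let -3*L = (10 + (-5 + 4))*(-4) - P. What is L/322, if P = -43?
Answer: -1/138 ≈ -0.0072464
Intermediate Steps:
L = -7/3 (L = -((10 + (-5 + 4))*(-4) - 1*(-43))/3 = -((10 - 1)*(-4) + 43)/3 = -(9*(-4) + 43)/3 = -(-36 + 43)/3 = -⅓*7 = -7/3 ≈ -2.3333)
L/322 = -7/3/322 = -7/3*1/322 = -1/138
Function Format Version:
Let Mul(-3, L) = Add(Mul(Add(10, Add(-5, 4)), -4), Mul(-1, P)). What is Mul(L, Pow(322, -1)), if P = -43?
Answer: Rational(-1, 138) ≈ -0.0072464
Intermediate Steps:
L = Rational(-7, 3) (L = Mul(Rational(-1, 3), Add(Mul(Add(10, Add(-5, 4)), -4), Mul(-1, -43))) = Mul(Rational(-1, 3), Add(Mul(Add(10, -1), -4), 43)) = Mul(Rational(-1, 3), Add(Mul(9, -4), 43)) = Mul(Rational(-1, 3), Add(-36, 43)) = Mul(Rational(-1, 3), 7) = Rational(-7, 3) ≈ -2.3333)
Mul(L, Pow(322, -1)) = Mul(Rational(-7, 3), Pow(322, -1)) = Mul(Rational(-7, 3), Rational(1, 322)) = Rational(-1, 138)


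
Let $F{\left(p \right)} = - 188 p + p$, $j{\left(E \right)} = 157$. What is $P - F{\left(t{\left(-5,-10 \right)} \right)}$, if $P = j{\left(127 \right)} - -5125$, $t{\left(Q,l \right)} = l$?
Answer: $3412$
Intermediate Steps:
$F{\left(p \right)} = - 187 p$
$P = 5282$ ($P = 157 - -5125 = 157 + 5125 = 5282$)
$P - F{\left(t{\left(-5,-10 \right)} \right)} = 5282 - \left(-187\right) \left(-10\right) = 5282 - 1870 = 3412$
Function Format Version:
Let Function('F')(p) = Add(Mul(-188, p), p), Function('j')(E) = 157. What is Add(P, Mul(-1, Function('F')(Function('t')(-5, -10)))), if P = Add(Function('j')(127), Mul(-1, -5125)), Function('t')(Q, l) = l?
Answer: 3412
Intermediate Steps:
Function('F')(p) = Mul(-187, p)
P = 5282 (P = Add(157, Mul(-1, -5125)) = Add(157, 5125) = 5282)
Add(P, Mul(-1, Function('F')(Function('t')(-5, -10)))) = Add(5282, Mul(-1, Mul(-187, -10))) = Add(5282, Mul(-1, 1870)) = Add(5282, -1870) = 3412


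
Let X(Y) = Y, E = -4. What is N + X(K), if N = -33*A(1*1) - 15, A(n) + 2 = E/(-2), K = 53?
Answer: 38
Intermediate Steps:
A(n) = 0 (A(n) = -2 - 4/(-2) = -2 - 4*(-½) = -2 + 2 = 0)
N = -15 (N = -33*0 - 15 = 0 - 15 = -15)
N + X(K) = -15 + 53 = 38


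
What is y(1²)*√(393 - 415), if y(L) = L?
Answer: I*√22 ≈ 4.6904*I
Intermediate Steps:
y(1²)*√(393 - 415) = 1²*√(393 - 415) = 1*√(-22) = 1*(I*√22) = I*√22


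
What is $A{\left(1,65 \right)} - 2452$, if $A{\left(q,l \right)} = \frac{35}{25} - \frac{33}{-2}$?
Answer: $- \frac{24341}{10} \approx -2434.1$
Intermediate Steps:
$A{\left(q,l \right)} = \frac{179}{10}$ ($A{\left(q,l \right)} = 35 \cdot \frac{1}{25} - - \frac{33}{2} = \frac{7}{5} + \frac{33}{2} = \frac{179}{10}$)
$A{\left(1,65 \right)} - 2452 = \frac{179}{10} - 2452 = - \frac{24341}{10}$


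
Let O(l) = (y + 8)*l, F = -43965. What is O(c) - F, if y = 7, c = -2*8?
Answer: 43725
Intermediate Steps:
c = -16
O(l) = 15*l (O(l) = (7 + 8)*l = 15*l)
O(c) - F = 15*(-16) - 1*(-43965) = -240 + 43965 = 43725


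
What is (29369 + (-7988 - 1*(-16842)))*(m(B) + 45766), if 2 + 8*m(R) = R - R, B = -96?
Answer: 6997217049/4 ≈ 1.7493e+9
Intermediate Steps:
m(R) = -¼ (m(R) = -¼ + (R - R)/8 = -¼ + (⅛)*0 = -¼ + 0 = -¼)
(29369 + (-7988 - 1*(-16842)))*(m(B) + 45766) = (29369 + (-7988 - 1*(-16842)))*(-¼ + 45766) = (29369 + (-7988 + 16842))*(183063/4) = (29369 + 8854)*(183063/4) = 38223*(183063/4) = 6997217049/4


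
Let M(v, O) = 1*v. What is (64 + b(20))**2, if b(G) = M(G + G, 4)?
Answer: 10816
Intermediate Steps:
M(v, O) = v
b(G) = 2*G (b(G) = G + G = 2*G)
(64 + b(20))**2 = (64 + 2*20)**2 = (64 + 40)**2 = 104**2 = 10816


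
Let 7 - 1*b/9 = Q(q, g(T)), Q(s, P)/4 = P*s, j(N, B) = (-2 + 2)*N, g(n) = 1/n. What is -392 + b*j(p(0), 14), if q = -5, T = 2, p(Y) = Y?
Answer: -392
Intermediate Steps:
j(N, B) = 0 (j(N, B) = 0*N = 0)
Q(s, P) = 4*P*s (Q(s, P) = 4*(P*s) = 4*P*s)
b = 153 (b = 63 - 36*(-5)/2 = 63 - 9*(-10) = 63 + 90 = 153)
-392 + b*j(p(0), 14) = -392 + 153*0 = -392 + 0 = -392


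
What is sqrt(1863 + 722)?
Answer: sqrt(2585) ≈ 50.843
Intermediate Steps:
sqrt(1863 + 722) = sqrt(2585)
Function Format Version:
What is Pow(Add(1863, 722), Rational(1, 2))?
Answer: Pow(2585, Rational(1, 2)) ≈ 50.843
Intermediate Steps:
Pow(Add(1863, 722), Rational(1, 2)) = Pow(2585, Rational(1, 2))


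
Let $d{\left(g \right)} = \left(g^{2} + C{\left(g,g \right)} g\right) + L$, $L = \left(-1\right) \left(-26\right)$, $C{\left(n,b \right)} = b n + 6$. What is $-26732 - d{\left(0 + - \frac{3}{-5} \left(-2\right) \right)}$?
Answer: $- \frac{3343814}{125} \approx -26751.0$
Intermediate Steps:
$C{\left(n,b \right)} = 6 + b n$
$L = 26$
$d{\left(g \right)} = 26 + g^{2} + g \left(6 + g^{2}\right)$ ($d{\left(g \right)} = \left(g^{2} + \left(6 + g g\right) g\right) + 26 = \left(g^{2} + \left(6 + g^{2}\right) g\right) + 26 = \left(g^{2} + g \left(6 + g^{2}\right)\right) + 26 = 26 + g^{2} + g \left(6 + g^{2}\right)$)
$-26732 - d{\left(0 + - \frac{3}{-5} \left(-2\right) \right)} = -26732 - \left(26 + \left(0 + - \frac{3}{-5} \left(-2\right)\right)^{2} + \left(0 + - \frac{3}{-5} \left(-2\right)\right) \left(6 + \left(0 + - \frac{3}{-5} \left(-2\right)\right)^{2}\right)\right) = -26732 - \left(26 + \left(0 + \left(-3\right) \left(- \frac{1}{5}\right) \left(-2\right)\right)^{2} + \left(0 + \left(-3\right) \left(- \frac{1}{5}\right) \left(-2\right)\right) \left(6 + \left(0 + \left(-3\right) \left(- \frac{1}{5}\right) \left(-2\right)\right)^{2}\right)\right) = -26732 - \left(26 + \left(0 + \frac{3}{5} \left(-2\right)\right)^{2} + \left(0 + \frac{3}{5} \left(-2\right)\right) \left(6 + \left(0 + \frac{3}{5} \left(-2\right)\right)^{2}\right)\right) = -26732 - \left(26 + \left(0 - \frac{6}{5}\right)^{2} + \left(0 - \frac{6}{5}\right) \left(6 + \left(0 - \frac{6}{5}\right)^{2}\right)\right) = -26732 - \left(26 + \left(- \frac{6}{5}\right)^{2} - \frac{6 \left(6 + \left(- \frac{6}{5}\right)^{2}\right)}{5}\right) = -26732 - \left(26 + \frac{36}{25} - \frac{6 \left(6 + \frac{36}{25}\right)}{5}\right) = -26732 - \left(26 + \frac{36}{25} - \frac{1116}{125}\right) = -26732 - \frac{2314}{125} = - \frac{3343814}{125}$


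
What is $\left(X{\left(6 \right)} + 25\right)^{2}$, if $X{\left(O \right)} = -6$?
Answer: $361$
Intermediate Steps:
$\left(X{\left(6 \right)} + 25\right)^{2} = \left(-6 + 25\right)^{2} = 19^{2} = 361$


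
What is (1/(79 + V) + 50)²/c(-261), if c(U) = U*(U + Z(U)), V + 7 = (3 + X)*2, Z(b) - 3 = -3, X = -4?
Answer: 151321/4120900 ≈ 0.036720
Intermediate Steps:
Z(b) = 0 (Z(b) = 3 - 3 = 0)
V = -9 (V = -7 + (3 - 4)*2 = -7 - 1*2 = -7 - 2 = -9)
c(U) = U² (c(U) = U*(U + 0) = U*U = U²)
(1/(79 + V) + 50)²/c(-261) = (1/(79 - 9) + 50)²/((-261)²) = (1/70 + 50)²/68121 = (1/70 + 50)²*(1/68121) = (3501/70)²*(1/68121) = (12257001/4900)*(1/68121) = 151321/4120900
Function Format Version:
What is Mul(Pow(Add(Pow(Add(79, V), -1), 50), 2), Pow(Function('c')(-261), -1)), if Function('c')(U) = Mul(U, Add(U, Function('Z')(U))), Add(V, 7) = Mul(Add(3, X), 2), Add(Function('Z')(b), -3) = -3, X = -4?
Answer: Rational(151321, 4120900) ≈ 0.036720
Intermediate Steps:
Function('Z')(b) = 0 (Function('Z')(b) = Add(3, -3) = 0)
V = -9 (V = Add(-7, Mul(Add(3, -4), 2)) = Add(-7, Mul(-1, 2)) = Add(-7, -2) = -9)
Function('c')(U) = Pow(U, 2) (Function('c')(U) = Mul(U, Add(U, 0)) = Mul(U, U) = Pow(U, 2))
Mul(Pow(Add(Pow(Add(79, V), -1), 50), 2), Pow(Function('c')(-261), -1)) = Mul(Pow(Add(Pow(Add(79, -9), -1), 50), 2), Pow(Pow(-261, 2), -1)) = Mul(Pow(Add(Pow(70, -1), 50), 2), Pow(68121, -1)) = Mul(Pow(Add(Rational(1, 70), 50), 2), Rational(1, 68121)) = Mul(Pow(Rational(3501, 70), 2), Rational(1, 68121)) = Mul(Rational(12257001, 4900), Rational(1, 68121)) = Rational(151321, 4120900)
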